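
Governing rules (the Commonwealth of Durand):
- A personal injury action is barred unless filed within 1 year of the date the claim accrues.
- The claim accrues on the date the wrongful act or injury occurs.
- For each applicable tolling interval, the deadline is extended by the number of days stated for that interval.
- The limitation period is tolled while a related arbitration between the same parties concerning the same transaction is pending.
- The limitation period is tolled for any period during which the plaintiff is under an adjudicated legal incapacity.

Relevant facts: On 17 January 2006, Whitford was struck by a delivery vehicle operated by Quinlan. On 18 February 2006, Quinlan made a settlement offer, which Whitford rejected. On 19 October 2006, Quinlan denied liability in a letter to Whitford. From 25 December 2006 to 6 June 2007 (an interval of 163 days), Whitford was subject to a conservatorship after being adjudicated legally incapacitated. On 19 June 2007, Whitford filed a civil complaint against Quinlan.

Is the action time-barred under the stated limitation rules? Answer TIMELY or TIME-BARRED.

TIMELY

The limitation period began to run on 17 January 2006.
Adding the 1 year base period to 17 January 2006 gives a deadline of 17 January 2007, before any tolling.
Because the plaintiff's legal incapacity ran from 25 December 2006 to 6 June 2007, the deadline is extended by 163 days to 29 June 2007.
Nothing else in the chronology tolls or restarts the period.
The 19 June 2007 filing precedes the 29 June 2007 deadline; the claim is timely.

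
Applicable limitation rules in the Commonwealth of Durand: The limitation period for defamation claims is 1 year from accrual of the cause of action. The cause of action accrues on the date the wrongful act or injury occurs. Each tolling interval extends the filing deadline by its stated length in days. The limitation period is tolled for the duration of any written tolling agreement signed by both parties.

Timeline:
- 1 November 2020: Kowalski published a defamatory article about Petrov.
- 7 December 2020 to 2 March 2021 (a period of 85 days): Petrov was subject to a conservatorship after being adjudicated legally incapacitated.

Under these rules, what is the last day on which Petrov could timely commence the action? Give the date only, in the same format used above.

The limitation period began to run on 1 November 2020.
Adding the 1 year base period to 1 November 2020 gives a deadline of 1 November 2021, before any tolling.
The plaintiff's legal incapacity from 7 December 2020 to 2 March 2021 does not toll the period, because no stated rule makes the plaintiff's incapacity a tolling event.

1 November 2021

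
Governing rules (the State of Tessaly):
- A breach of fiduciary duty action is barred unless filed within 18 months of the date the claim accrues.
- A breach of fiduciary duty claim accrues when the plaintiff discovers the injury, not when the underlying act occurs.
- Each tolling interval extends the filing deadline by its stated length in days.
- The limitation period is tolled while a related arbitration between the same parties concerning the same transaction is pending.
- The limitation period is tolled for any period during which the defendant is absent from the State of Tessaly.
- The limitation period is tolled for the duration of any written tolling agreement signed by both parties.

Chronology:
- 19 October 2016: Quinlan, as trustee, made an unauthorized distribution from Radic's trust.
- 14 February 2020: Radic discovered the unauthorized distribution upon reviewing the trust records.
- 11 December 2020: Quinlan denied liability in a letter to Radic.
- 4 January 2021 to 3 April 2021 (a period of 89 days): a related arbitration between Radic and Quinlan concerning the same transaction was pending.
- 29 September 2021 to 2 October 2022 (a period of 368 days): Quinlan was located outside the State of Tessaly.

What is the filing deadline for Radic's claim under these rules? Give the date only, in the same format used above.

14 November 2022

The claim did not accrue until Radic discovered the injury on 14 February 2020; the 19 October 2016 act date does not start the clock under the stated rule.
The untolled deadline — 18 months after 14 February 2020 — is 14 August 2021.
The period was tolled for 89 days by the pending related arbitration (4 January 2021 to 3 April 2021), pushing the deadline to 11 November 2021.
The period was tolled for 368 days by the defendant's absence from the jurisdiction (29 September 2021 to 2 October 2022), pushing the deadline to 14 November 2022.
None of the other events listed affects the running of the period under the stated rules.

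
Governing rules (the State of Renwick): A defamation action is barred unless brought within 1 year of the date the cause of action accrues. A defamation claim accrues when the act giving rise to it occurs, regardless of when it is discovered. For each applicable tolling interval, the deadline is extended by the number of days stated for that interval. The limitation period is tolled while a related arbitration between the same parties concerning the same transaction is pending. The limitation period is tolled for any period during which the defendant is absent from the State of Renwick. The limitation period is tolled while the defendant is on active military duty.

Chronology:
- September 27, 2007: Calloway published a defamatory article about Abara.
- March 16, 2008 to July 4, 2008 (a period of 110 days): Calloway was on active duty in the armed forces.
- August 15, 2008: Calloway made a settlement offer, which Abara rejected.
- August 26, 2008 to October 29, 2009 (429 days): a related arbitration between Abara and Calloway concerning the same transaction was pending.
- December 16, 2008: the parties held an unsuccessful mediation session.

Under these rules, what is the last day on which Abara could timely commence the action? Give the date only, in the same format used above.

The cause of action accrued on September 27, 2007, the date of the act.
The untolled deadline — 1 year after September 27, 2007 — is September 27, 2008.
Because the defendant's active military service ran from March 16, 2008 to July 4, 2008, the deadline is extended by 110 days to January 15, 2009.
The pending related arbitration from August 26, 2008 to October 29, 2009 tolled the period for 429 days, extending the deadline to March 20, 2010.
Nothing else in the chronology tolls or restarts the period.

March 20, 2010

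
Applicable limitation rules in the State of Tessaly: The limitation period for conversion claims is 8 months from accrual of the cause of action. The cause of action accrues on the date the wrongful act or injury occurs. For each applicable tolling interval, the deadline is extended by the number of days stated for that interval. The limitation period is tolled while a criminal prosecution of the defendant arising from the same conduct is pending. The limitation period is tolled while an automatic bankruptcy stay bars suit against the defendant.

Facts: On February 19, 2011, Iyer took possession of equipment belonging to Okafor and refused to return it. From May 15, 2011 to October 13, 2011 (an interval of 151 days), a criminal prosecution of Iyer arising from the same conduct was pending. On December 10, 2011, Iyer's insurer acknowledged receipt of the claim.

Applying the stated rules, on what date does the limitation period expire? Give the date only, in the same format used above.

The claim accrued on February 19, 2011, when the wrongful act occurred.
Adding the 8 months base period to February 19, 2011 gives a deadline of October 19, 2011, before any tolling.
The period was tolled for 151 days by the pending criminal prosecution (May 15, 2011 to October 13, 2011), pushing the deadline to March 18, 2012.
None of the other events listed affects the running of the period under the stated rules.

March 18, 2012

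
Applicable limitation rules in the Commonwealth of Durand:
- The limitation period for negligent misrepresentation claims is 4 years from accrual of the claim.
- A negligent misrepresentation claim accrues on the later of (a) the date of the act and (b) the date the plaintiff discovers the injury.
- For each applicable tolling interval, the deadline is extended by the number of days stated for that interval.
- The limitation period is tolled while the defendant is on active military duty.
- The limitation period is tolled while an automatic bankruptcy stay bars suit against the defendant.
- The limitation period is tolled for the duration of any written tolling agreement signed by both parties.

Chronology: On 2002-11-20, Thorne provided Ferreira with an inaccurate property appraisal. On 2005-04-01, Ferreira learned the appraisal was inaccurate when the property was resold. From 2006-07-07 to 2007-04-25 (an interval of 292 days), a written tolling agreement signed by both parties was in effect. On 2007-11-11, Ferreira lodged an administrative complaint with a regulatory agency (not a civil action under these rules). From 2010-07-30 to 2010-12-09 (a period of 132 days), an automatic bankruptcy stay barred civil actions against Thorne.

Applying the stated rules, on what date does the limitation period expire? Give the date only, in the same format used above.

Because discovery on 2005-04-01 post-dates the 2002-11-20 act, accrual under the later-of rule falls on 2005-04-01.
The untolled deadline — 4 years after 2005-04-01 — is 2009-04-01.
The period was tolled for 292 days by the written tolling agreement (2006-07-07 to 2007-04-25), pushing the deadline to 2010-01-18.
The automatic bankruptcy stay from 2010-07-30 to 2010-12-09 began after the period had already run on 2010-01-18, so it has no tolling effect.
The other events in the timeline have no effect on the limitation period under the stated rules.

2010-01-18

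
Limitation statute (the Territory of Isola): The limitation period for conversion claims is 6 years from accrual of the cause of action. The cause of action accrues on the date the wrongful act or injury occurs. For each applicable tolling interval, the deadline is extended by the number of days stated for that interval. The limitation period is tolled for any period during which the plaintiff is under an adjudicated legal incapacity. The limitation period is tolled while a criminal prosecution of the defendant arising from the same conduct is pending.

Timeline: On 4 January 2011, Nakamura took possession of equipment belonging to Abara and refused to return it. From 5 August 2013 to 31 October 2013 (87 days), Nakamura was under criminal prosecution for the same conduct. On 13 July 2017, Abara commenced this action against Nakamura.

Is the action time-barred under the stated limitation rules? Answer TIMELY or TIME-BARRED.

TIME-BARRED

The limitation period began to run on 4 January 2011.
The untolled deadline — 6 years after 4 January 2011 — is 4 January 2017.
The pending criminal prosecution from 5 August 2013 to 31 October 2013 tolled the period for 87 days, extending the deadline to 1 April 2017.
Filing on 13 July 2017 missed the 1 April 2017 deadline — the action is time-barred.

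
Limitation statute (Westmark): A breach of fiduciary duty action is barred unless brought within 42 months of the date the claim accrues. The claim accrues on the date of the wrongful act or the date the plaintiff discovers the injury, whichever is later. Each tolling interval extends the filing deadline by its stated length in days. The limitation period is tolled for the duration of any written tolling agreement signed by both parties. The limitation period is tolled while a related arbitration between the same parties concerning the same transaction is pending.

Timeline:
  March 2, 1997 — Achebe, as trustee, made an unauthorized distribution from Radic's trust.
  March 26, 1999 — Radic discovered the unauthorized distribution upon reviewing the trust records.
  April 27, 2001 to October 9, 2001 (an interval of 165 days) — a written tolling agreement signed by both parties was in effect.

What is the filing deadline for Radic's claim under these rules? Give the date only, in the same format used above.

March 10, 2003

Taking the later of the act (March 2, 1997) and discovery (March 26, 1999), the claim accrued on March 26, 1999.
42 months from March 26, 1999 is September 26, 2002.
Because the written tolling agreement ran from April 27, 2001 to October 9, 2001, the deadline is extended by 165 days to March 10, 2003.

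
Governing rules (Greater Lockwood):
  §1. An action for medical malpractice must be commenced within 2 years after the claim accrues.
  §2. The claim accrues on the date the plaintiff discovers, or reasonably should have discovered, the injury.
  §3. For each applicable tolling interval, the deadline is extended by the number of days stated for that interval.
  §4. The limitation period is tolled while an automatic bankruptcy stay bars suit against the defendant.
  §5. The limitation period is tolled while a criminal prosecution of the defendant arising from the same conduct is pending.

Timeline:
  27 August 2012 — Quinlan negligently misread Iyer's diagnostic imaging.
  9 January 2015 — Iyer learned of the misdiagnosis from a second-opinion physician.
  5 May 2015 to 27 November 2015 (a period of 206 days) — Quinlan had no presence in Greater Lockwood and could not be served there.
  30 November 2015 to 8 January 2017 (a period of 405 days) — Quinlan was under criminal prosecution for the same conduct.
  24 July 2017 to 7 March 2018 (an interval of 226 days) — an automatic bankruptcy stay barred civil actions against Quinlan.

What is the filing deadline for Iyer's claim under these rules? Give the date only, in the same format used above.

2 October 2018

Accrual is tied to discovery, so the period began on 9 January 2015 rather than on 27 August 2012 when the act occurred.
2 years from 9 January 2015 is 9 January 2017.
Because the pending criminal prosecution ran from 30 November 2015 to 8 January 2017, the deadline is extended by 405 days to 18 February 2018.
Because the automatic bankruptcy stay ran from 24 July 2017 to 7 March 2018, the deadline is extended by 226 days to 2 October 2018.
The defendant's absence from the jurisdiction from 5 May 2015 to 27 November 2015 does not toll the period, because no stated rule makes the defendant's absence a tolling event.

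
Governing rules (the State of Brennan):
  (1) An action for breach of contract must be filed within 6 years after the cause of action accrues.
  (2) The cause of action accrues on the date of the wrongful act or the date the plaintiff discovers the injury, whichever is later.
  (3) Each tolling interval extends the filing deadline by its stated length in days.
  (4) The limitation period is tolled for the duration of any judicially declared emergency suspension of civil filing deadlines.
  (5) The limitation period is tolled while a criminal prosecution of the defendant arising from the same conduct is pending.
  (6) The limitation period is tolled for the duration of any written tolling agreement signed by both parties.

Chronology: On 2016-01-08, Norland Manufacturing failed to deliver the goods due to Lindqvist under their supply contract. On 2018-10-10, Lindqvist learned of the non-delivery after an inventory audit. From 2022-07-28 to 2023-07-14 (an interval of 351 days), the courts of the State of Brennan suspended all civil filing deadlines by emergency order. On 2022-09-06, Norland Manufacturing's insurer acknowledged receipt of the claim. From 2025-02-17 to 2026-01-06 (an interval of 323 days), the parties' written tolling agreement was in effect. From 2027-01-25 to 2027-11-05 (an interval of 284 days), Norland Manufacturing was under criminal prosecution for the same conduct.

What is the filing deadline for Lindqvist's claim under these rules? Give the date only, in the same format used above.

2026-08-15

Because discovery on 2018-10-10 post-dates the 2016-01-08 act, accrual under the later-of rule falls on 2018-10-10.
Adding the 6 years base period to 2018-10-10 gives a deadline of 2024-10-10, before any tolling.
The emergency suspension of filing deadlines from 2022-07-28 to 2023-07-14 tolled the period for 351 days, extending the deadline to 2025-09-26.
Because the written tolling agreement ran from 2025-02-17 to 2026-01-06, the deadline is extended by 323 days to 2026-08-15.
The pending criminal prosecution from 2027-01-25 to 2027-11-05 began after the period had already run on 2026-08-15, so it has no tolling effect.
Nothing else in the chronology tolls or restarts the period.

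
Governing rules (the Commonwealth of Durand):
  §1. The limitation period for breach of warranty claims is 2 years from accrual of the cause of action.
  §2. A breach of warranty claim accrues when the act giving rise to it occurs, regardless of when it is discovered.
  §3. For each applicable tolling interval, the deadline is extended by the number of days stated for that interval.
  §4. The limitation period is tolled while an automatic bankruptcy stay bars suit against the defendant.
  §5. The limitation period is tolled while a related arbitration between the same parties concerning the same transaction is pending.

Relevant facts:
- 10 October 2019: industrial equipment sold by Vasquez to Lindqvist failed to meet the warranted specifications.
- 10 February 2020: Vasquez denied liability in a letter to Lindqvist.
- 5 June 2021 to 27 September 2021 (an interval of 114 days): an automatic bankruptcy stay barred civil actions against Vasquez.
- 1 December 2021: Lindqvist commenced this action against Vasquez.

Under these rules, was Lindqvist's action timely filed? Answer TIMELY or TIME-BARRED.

The cause of action accrued on 10 October 2019, the date of the act.
Adding the 2 years base period to 10 October 2019 gives a deadline of 10 October 2021, before any tolling.
The automatic bankruptcy stay from 5 June 2021 to 27 September 2021 tolled the period for 114 days, extending the deadline to 1 February 2022.
None of the other events listed affects the running of the period under the stated rules.
Filing on 1 December 2021 beat the 1 February 2022 deadline — the action is timely.

TIMELY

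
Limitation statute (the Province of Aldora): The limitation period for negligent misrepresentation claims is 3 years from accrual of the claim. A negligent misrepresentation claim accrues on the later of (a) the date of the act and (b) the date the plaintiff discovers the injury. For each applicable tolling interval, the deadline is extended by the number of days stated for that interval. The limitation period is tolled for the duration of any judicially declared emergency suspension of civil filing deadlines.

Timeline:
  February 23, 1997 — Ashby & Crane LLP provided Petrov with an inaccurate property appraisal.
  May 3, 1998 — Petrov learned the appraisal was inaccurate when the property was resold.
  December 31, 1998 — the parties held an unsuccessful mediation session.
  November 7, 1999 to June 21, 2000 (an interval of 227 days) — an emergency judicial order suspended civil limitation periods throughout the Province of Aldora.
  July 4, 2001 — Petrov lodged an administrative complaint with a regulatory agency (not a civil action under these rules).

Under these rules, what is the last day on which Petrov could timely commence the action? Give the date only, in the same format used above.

The claim accrued on May 3, 1998 — the later of the February 23, 1997 act and the May 3, 1998 discovery.
The untolled deadline — 3 years after May 3, 1998 — is May 3, 2001.
The period was tolled for 227 days by the emergency suspension of filing deadlines (November 7, 1999 to June 21, 2000), pushing the deadline to December 16, 2001.
The other events in the timeline have no effect on the limitation period under the stated rules.

December 16, 2001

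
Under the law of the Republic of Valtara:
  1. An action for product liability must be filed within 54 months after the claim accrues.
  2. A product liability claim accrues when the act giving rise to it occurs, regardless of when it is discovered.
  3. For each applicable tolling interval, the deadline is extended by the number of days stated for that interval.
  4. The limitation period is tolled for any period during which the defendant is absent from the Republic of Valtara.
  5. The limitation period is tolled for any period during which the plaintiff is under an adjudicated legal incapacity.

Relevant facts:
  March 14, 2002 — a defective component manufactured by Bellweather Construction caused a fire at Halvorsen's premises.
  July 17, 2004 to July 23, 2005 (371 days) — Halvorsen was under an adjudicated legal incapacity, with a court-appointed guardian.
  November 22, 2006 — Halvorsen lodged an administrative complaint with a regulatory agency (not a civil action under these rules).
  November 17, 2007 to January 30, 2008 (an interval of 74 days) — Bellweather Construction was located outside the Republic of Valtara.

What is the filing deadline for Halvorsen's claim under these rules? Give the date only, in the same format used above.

The claim accrued on March 14, 2002, when the wrongful act occurred.
Adding the 54 months base period to March 14, 2002 gives a deadline of September 14, 2006, before any tolling.
The period was tolled for 371 days by the plaintiff's legal incapacity (July 17, 2004 to July 23, 2005), pushing the deadline to September 20, 2007.
The defendant's absence from the jurisdiction starting November 17, 2007 came too late — the period had run on September 20, 2007 — and so does not extend the deadline.
Nothing else in the chronology tolls or restarts the period.

September 20, 2007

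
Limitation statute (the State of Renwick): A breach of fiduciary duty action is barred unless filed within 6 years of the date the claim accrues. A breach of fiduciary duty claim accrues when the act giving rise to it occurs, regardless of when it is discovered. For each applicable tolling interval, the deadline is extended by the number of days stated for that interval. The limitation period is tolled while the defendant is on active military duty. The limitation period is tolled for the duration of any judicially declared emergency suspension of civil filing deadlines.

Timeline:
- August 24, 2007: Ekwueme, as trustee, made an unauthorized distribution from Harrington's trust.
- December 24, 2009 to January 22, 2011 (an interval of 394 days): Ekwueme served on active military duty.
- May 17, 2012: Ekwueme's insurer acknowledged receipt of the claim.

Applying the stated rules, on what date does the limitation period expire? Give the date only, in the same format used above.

September 22, 2014

The limitation period began to run on August 24, 2007.
6 years from August 24, 2007 is August 24, 2013.
The period was tolled for 394 days by the defendant's active military service (December 24, 2009 to January 22, 2011), pushing the deadline to September 22, 2014.
The other events in the timeline have no effect on the limitation period under the stated rules.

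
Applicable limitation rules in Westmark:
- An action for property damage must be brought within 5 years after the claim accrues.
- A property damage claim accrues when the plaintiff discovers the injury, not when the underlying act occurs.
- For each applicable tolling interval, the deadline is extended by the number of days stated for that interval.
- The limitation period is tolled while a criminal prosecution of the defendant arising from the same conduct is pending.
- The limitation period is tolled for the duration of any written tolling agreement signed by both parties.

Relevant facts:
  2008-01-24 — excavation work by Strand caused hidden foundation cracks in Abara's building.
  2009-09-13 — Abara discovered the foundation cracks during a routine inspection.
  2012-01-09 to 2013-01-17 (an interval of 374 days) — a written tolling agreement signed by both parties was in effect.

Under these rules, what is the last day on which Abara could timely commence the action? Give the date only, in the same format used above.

The claim did not accrue until Abara discovered the injury on 2009-09-13; the 2008-01-24 act date does not start the clock under the stated rule.
The untolled deadline — 5 years after 2009-09-13 — is 2014-09-13.
The written tolling agreement from 2012-01-09 to 2013-01-17 tolled the period for 374 days, extending the deadline to 2015-09-22.

2015-09-22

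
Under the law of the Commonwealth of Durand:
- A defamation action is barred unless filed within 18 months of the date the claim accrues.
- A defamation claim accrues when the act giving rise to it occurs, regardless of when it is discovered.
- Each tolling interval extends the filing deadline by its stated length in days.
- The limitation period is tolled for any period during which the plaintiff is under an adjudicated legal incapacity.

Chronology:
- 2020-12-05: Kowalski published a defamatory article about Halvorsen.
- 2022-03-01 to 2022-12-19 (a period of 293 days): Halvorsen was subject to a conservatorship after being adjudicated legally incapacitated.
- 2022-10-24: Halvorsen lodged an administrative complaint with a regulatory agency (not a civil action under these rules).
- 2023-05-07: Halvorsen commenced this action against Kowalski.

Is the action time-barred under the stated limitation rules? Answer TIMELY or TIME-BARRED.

The claim accrued on 2020-12-05, the date of the act.
The untolled deadline — 18 months after 2020-12-05 — is 2022-06-05.
The period was tolled for 293 days by the plaintiff's legal incapacity (2022-03-01 to 2022-12-19), pushing the deadline to 2023-03-25.
Nothing else in the chronology tolls or restarts the period.
Halvorsen filed on 2023-05-07, after the 2023-03-25 deadline, so the action is time-barred.

TIME-BARRED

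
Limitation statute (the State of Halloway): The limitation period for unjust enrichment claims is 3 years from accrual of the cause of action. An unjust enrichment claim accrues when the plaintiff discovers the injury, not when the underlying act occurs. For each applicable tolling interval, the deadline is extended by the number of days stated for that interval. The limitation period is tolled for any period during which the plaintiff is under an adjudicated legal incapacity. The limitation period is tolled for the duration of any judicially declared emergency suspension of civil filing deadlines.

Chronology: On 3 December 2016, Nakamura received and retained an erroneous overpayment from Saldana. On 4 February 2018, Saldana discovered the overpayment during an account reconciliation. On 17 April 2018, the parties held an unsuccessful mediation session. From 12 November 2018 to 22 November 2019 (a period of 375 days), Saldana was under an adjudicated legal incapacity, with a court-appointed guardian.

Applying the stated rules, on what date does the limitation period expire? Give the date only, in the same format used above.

Under the discovery rule, the claim accrued on 4 February 2018, when Saldana discovered the injury — not on the 3 December 2016 date of the underlying act.
3 years from 4 February 2018 is 4 February 2021.
The period was tolled for 375 days by the plaintiff's legal incapacity (12 November 2018 to 22 November 2019), pushing the deadline to 14 February 2022.
Nothing else in the chronology tolls or restarts the period.

14 February 2022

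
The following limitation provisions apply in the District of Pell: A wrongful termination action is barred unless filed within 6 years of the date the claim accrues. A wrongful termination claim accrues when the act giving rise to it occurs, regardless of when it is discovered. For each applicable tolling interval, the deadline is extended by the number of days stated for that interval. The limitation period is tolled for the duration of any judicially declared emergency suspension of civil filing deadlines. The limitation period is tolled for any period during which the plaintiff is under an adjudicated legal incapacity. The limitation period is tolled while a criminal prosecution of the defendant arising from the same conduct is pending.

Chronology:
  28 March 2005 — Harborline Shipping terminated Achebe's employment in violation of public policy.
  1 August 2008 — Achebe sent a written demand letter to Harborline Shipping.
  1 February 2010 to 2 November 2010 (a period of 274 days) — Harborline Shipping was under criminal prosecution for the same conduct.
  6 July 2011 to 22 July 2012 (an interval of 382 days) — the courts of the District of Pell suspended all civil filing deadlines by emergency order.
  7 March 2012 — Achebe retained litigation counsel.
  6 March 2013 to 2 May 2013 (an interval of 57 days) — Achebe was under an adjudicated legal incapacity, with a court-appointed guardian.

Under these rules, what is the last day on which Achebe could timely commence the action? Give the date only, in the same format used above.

The claim accrued on 28 March 2005, the date of the act.
The untolled deadline — 6 years after 28 March 2005 — is 28 March 2011.
The period was tolled for 274 days by the pending criminal prosecution (1 February 2010 to 2 November 2010), pushing the deadline to 27 December 2011.
The period was tolled for 382 days by the emergency suspension of filing deadlines (6 July 2011 to 22 July 2012), pushing the deadline to 12 January 2013.
The plaintiff's legal incapacity starting 6 March 2013 came too late — the period had run on 12 January 2013 — and so does not extend the deadline.
The other events in the timeline have no effect on the limitation period under the stated rules.

12 January 2013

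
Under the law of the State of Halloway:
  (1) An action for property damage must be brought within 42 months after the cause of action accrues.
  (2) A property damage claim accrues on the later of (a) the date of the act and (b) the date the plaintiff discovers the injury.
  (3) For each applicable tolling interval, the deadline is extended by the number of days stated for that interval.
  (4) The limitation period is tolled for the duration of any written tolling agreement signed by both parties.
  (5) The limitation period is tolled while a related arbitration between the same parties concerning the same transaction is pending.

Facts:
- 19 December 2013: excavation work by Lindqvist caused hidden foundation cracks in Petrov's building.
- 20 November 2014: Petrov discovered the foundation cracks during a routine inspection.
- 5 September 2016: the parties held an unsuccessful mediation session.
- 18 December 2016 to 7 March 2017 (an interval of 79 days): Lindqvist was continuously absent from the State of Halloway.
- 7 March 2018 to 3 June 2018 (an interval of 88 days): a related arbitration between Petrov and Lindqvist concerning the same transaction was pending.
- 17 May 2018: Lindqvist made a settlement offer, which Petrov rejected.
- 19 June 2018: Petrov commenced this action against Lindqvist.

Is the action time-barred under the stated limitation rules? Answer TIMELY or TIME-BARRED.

Taking the later of the act (19 December 2013) and discovery (20 November 2014), the claim accrued on 20 November 2014.
42 months from 20 November 2014 is 20 May 2018.
The pending related arbitration from 7 March 2018 to 3 June 2018 tolled the period for 88 days, extending the deadline to 16 August 2018.
No stated provision tolls the period for the defendant's absence, so the interval from 18 December 2016 to 7 March 2017 has no effect on the deadline.
None of the other events listed affects the running of the period under the stated rules.
Filing on 19 June 2018 beat the 16 August 2018 deadline — the action is timely.

TIMELY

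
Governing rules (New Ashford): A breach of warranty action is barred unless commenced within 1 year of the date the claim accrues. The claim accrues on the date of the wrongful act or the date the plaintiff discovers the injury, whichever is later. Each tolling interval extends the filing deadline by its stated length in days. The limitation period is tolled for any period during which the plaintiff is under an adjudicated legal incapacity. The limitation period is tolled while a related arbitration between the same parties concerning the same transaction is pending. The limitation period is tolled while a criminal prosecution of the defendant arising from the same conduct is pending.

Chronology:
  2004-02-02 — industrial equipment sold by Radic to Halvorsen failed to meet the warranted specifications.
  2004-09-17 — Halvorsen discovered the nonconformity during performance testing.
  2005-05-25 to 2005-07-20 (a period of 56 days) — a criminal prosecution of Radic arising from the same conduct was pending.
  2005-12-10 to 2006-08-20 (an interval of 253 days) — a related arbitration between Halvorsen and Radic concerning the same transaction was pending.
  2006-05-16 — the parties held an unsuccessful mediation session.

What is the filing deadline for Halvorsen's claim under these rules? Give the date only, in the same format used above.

Taking the later of the act (2004-02-02) and discovery (2004-09-17), the claim accrued on 2004-09-17.
Adding the 1 year base period to 2004-09-17 gives a deadline of 2005-09-17, before any tolling.
Because the pending criminal prosecution ran from 2005-05-25 to 2005-07-20, the deadline is extended by 56 days to 2005-11-12.
By the time the pending related arbitration began on 2005-12-10, the limitation period had already expired on 2005-11-12; that interval cannot revive it.
Nothing else in the chronology tolls or restarts the period.

2005-11-12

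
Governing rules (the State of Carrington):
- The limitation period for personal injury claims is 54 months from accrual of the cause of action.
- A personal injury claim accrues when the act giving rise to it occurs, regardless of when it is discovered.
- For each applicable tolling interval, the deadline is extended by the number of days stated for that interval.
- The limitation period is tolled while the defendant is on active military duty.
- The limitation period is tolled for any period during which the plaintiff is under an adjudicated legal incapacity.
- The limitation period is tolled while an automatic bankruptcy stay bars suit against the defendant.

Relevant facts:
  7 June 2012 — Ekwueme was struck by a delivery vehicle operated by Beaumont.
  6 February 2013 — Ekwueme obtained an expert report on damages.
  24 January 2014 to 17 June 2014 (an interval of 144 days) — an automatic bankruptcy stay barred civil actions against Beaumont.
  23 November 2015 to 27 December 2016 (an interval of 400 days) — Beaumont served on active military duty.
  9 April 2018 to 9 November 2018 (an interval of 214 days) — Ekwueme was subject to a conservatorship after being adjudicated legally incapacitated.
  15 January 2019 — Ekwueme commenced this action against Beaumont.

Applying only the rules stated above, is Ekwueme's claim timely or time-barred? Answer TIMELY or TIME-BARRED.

The limitation period began to run on 7 June 2012.
The untolled deadline — 54 months after 7 June 2012 — is 7 December 2016.
Because the automatic bankruptcy stay ran from 24 January 2014 to 17 June 2014, the deadline is extended by 144 days to 30 April 2017.
The period was tolled for 400 days by the defendant's active military service (23 November 2015 to 27 December 2016), pushing the deadline to 4 June 2018.
The period was tolled for 214 days by the plaintiff's legal incapacity (9 April 2018 to 9 November 2018), pushing the deadline to 4 January 2019.
None of the other events listed affects the running of the period under the stated rules.
Filing on 15 January 2019 missed the 4 January 2019 deadline — the action is time-barred.

TIME-BARRED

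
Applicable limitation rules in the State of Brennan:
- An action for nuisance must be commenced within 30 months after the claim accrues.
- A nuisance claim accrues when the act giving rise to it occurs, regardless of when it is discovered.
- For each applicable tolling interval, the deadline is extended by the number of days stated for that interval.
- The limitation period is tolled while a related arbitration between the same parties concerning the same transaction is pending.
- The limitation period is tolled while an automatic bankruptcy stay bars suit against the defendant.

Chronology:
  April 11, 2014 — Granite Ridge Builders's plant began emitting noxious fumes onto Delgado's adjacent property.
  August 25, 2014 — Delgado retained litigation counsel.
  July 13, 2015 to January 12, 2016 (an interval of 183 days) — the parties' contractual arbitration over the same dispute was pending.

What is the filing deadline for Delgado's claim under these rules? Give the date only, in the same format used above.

April 12, 2017

The claim accrued on April 11, 2014, when the wrongful act occurred.
Adding the 30 months base period to April 11, 2014 gives a deadline of October 11, 2016, before any tolling.
Because the pending related arbitration ran from July 13, 2015 to January 12, 2016, the deadline is extended by 183 days to April 12, 2017.
The other events in the timeline have no effect on the limitation period under the stated rules.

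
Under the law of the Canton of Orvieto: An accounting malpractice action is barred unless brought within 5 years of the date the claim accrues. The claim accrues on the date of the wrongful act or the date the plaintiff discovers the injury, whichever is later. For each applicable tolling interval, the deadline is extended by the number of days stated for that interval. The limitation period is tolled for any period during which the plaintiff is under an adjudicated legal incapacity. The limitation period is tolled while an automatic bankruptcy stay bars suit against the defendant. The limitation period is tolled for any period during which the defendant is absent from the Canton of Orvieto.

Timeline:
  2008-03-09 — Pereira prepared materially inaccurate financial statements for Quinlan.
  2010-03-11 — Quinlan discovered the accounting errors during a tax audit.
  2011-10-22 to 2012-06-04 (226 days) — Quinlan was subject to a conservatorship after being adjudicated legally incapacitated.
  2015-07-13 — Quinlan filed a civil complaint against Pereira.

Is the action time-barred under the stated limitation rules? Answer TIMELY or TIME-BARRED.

TIMELY

Because discovery on 2010-03-11 post-dates the 2008-03-09 act, accrual under the later-of rule falls on 2010-03-11.
Adding the 5 years base period to 2010-03-11 gives a deadline of 2015-03-11, before any tolling.
The plaintiff's legal incapacity from 2011-10-22 to 2012-06-04 tolled the period for 226 days, extending the deadline to 2015-10-23.
Filing on 2015-07-13 beat the 2015-10-23 deadline — the action is timely.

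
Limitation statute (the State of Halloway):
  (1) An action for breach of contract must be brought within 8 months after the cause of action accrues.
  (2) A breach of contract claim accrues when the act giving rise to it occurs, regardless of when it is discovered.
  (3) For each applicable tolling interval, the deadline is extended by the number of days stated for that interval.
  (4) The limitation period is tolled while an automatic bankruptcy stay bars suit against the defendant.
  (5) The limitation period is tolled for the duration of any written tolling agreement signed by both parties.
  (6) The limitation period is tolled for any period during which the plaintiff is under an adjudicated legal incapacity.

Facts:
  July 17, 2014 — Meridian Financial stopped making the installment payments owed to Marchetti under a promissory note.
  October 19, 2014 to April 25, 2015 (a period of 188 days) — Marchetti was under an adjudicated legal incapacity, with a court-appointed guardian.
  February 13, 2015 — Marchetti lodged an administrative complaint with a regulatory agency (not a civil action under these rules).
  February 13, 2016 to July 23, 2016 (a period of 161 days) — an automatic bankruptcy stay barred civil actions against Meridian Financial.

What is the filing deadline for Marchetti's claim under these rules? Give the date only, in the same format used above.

The claim accrued on July 17, 2014, when the wrongful act occurred.
The untolled deadline — 8 months after July 17, 2014 — is March 17, 2015.
Because the plaintiff's legal incapacity ran from October 19, 2014 to April 25, 2015, the deadline is extended by 188 days to September 21, 2015.
The automatic bankruptcy stay from February 13, 2016 to July 23, 2016 began after the period had already run on September 21, 2015, so it has no tolling effect.
The other events in the timeline have no effect on the limitation period under the stated rules.

September 21, 2015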